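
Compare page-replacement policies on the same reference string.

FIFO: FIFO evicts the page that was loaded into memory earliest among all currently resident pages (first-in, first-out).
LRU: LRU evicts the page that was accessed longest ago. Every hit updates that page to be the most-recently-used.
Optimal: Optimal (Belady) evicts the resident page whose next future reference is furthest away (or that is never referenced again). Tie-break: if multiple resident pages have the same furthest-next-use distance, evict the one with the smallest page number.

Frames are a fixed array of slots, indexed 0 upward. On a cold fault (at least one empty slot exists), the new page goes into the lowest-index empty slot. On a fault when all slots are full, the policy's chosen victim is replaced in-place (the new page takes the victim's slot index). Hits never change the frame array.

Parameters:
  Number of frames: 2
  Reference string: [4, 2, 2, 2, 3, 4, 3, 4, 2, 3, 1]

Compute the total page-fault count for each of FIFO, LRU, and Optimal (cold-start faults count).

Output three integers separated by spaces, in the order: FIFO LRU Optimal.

Answer: 7 7 5

Derivation:
--- FIFO ---
  step 0: ref 4 -> FAULT, frames=[4,-] (faults so far: 1)
  step 1: ref 2 -> FAULT, frames=[4,2] (faults so far: 2)
  step 2: ref 2 -> HIT, frames=[4,2] (faults so far: 2)
  step 3: ref 2 -> HIT, frames=[4,2] (faults so far: 2)
  step 4: ref 3 -> FAULT, evict 4, frames=[3,2] (faults so far: 3)
  step 5: ref 4 -> FAULT, evict 2, frames=[3,4] (faults so far: 4)
  step 6: ref 3 -> HIT, frames=[3,4] (faults so far: 4)
  step 7: ref 4 -> HIT, frames=[3,4] (faults so far: 4)
  step 8: ref 2 -> FAULT, evict 3, frames=[2,4] (faults so far: 5)
  step 9: ref 3 -> FAULT, evict 4, frames=[2,3] (faults so far: 6)
  step 10: ref 1 -> FAULT, evict 2, frames=[1,3] (faults so far: 7)
  FIFO total faults: 7
--- LRU ---
  step 0: ref 4 -> FAULT, frames=[4,-] (faults so far: 1)
  step 1: ref 2 -> FAULT, frames=[4,2] (faults so far: 2)
  step 2: ref 2 -> HIT, frames=[4,2] (faults so far: 2)
  step 3: ref 2 -> HIT, frames=[4,2] (faults so far: 2)
  step 4: ref 3 -> FAULT, evict 4, frames=[3,2] (faults so far: 3)
  step 5: ref 4 -> FAULT, evict 2, frames=[3,4] (faults so far: 4)
  step 6: ref 3 -> HIT, frames=[3,4] (faults so far: 4)
  step 7: ref 4 -> HIT, frames=[3,4] (faults so far: 4)
  step 8: ref 2 -> FAULT, evict 3, frames=[2,4] (faults so far: 5)
  step 9: ref 3 -> FAULT, evict 4, frames=[2,3] (faults so far: 6)
  step 10: ref 1 -> FAULT, evict 2, frames=[1,3] (faults so far: 7)
  LRU total faults: 7
--- Optimal ---
  step 0: ref 4 -> FAULT, frames=[4,-] (faults so far: 1)
  step 1: ref 2 -> FAULT, frames=[4,2] (faults so far: 2)
  step 2: ref 2 -> HIT, frames=[4,2] (faults so far: 2)
  step 3: ref 2 -> HIT, frames=[4,2] (faults so far: 2)
  step 4: ref 3 -> FAULT, evict 2, frames=[4,3] (faults so far: 3)
  step 5: ref 4 -> HIT, frames=[4,3] (faults so far: 3)
  step 6: ref 3 -> HIT, frames=[4,3] (faults so far: 3)
  step 7: ref 4 -> HIT, frames=[4,3] (faults so far: 3)
  step 8: ref 2 -> FAULT, evict 4, frames=[2,3] (faults so far: 4)
  step 9: ref 3 -> HIT, frames=[2,3] (faults so far: 4)
  step 10: ref 1 -> FAULT, evict 2, frames=[1,3] (faults so far: 5)
  Optimal total faults: 5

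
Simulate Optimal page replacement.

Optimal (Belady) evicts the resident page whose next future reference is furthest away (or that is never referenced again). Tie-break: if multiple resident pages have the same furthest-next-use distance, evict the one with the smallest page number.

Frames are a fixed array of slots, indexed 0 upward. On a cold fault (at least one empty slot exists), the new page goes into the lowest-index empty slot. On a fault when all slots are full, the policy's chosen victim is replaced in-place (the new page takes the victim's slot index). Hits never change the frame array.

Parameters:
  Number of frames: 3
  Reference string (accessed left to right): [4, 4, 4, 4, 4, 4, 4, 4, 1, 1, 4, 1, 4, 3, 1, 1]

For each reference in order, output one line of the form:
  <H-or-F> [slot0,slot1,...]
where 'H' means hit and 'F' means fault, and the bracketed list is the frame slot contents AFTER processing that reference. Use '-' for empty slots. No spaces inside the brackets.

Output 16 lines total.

F [4,-,-]
H [4,-,-]
H [4,-,-]
H [4,-,-]
H [4,-,-]
H [4,-,-]
H [4,-,-]
H [4,-,-]
F [4,1,-]
H [4,1,-]
H [4,1,-]
H [4,1,-]
H [4,1,-]
F [4,1,3]
H [4,1,3]
H [4,1,3]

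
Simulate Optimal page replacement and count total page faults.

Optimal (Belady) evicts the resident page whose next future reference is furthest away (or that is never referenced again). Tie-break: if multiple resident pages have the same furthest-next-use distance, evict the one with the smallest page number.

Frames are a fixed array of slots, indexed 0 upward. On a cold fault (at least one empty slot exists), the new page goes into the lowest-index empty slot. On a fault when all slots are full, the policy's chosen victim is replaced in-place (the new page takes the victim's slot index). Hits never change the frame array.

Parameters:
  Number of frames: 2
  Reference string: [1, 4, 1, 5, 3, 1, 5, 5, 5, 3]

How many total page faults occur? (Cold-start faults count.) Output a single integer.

Answer: 5

Derivation:
Step 0: ref 1 → FAULT, frames=[1,-]
Step 1: ref 4 → FAULT, frames=[1,4]
Step 2: ref 1 → HIT, frames=[1,4]
Step 3: ref 5 → FAULT (evict 4), frames=[1,5]
Step 4: ref 3 → FAULT (evict 5), frames=[1,3]
Step 5: ref 1 → HIT, frames=[1,3]
Step 6: ref 5 → FAULT (evict 1), frames=[5,3]
Step 7: ref 5 → HIT, frames=[5,3]
Step 8: ref 5 → HIT, frames=[5,3]
Step 9: ref 3 → HIT, frames=[5,3]
Total faults: 5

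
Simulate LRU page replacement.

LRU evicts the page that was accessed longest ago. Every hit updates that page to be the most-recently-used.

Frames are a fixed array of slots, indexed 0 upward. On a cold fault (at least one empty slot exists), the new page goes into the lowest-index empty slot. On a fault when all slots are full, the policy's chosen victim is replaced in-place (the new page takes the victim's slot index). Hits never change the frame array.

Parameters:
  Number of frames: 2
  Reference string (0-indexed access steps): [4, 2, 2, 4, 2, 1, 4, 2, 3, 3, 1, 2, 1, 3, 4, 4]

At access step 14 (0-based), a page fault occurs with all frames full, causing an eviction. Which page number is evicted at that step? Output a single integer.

Answer: 1

Derivation:
Step 0: ref 4 -> FAULT, frames=[4,-]
Step 1: ref 2 -> FAULT, frames=[4,2]
Step 2: ref 2 -> HIT, frames=[4,2]
Step 3: ref 4 -> HIT, frames=[4,2]
Step 4: ref 2 -> HIT, frames=[4,2]
Step 5: ref 1 -> FAULT, evict 4, frames=[1,2]
Step 6: ref 4 -> FAULT, evict 2, frames=[1,4]
Step 7: ref 2 -> FAULT, evict 1, frames=[2,4]
Step 8: ref 3 -> FAULT, evict 4, frames=[2,3]
Step 9: ref 3 -> HIT, frames=[2,3]
Step 10: ref 1 -> FAULT, evict 2, frames=[1,3]
Step 11: ref 2 -> FAULT, evict 3, frames=[1,2]
Step 12: ref 1 -> HIT, frames=[1,2]
Step 13: ref 3 -> FAULT, evict 2, frames=[1,3]
Step 14: ref 4 -> FAULT, evict 1, frames=[4,3]
At step 14: evicted page 1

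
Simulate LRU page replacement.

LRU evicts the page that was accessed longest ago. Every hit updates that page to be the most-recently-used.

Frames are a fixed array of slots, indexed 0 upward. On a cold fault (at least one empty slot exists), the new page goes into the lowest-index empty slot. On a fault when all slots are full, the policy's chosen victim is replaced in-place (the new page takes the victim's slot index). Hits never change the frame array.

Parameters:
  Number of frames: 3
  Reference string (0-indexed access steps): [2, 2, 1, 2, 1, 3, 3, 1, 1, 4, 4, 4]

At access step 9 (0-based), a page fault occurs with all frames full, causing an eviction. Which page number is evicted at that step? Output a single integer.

Answer: 2

Derivation:
Step 0: ref 2 -> FAULT, frames=[2,-,-]
Step 1: ref 2 -> HIT, frames=[2,-,-]
Step 2: ref 1 -> FAULT, frames=[2,1,-]
Step 3: ref 2 -> HIT, frames=[2,1,-]
Step 4: ref 1 -> HIT, frames=[2,1,-]
Step 5: ref 3 -> FAULT, frames=[2,1,3]
Step 6: ref 3 -> HIT, frames=[2,1,3]
Step 7: ref 1 -> HIT, frames=[2,1,3]
Step 8: ref 1 -> HIT, frames=[2,1,3]
Step 9: ref 4 -> FAULT, evict 2, frames=[4,1,3]
At step 9: evicted page 2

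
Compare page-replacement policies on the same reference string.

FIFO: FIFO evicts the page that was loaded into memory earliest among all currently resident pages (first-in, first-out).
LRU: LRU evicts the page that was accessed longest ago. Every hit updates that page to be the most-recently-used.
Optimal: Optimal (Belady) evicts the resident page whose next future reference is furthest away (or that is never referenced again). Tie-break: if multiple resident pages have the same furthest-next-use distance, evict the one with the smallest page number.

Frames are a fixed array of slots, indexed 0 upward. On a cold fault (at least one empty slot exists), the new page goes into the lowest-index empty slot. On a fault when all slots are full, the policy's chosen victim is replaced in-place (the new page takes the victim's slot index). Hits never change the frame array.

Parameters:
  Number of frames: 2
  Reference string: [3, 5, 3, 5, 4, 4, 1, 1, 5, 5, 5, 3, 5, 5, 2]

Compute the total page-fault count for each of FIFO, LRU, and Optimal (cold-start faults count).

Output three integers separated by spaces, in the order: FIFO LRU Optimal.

Answer: 7 7 6

Derivation:
--- FIFO ---
  step 0: ref 3 -> FAULT, frames=[3,-] (faults so far: 1)
  step 1: ref 5 -> FAULT, frames=[3,5] (faults so far: 2)
  step 2: ref 3 -> HIT, frames=[3,5] (faults so far: 2)
  step 3: ref 5 -> HIT, frames=[3,5] (faults so far: 2)
  step 4: ref 4 -> FAULT, evict 3, frames=[4,5] (faults so far: 3)
  step 5: ref 4 -> HIT, frames=[4,5] (faults so far: 3)
  step 6: ref 1 -> FAULT, evict 5, frames=[4,1] (faults so far: 4)
  step 7: ref 1 -> HIT, frames=[4,1] (faults so far: 4)
  step 8: ref 5 -> FAULT, evict 4, frames=[5,1] (faults so far: 5)
  step 9: ref 5 -> HIT, frames=[5,1] (faults so far: 5)
  step 10: ref 5 -> HIT, frames=[5,1] (faults so far: 5)
  step 11: ref 3 -> FAULT, evict 1, frames=[5,3] (faults so far: 6)
  step 12: ref 5 -> HIT, frames=[5,3] (faults so far: 6)
  step 13: ref 5 -> HIT, frames=[5,3] (faults so far: 6)
  step 14: ref 2 -> FAULT, evict 5, frames=[2,3] (faults so far: 7)
  FIFO total faults: 7
--- LRU ---
  step 0: ref 3 -> FAULT, frames=[3,-] (faults so far: 1)
  step 1: ref 5 -> FAULT, frames=[3,5] (faults so far: 2)
  step 2: ref 3 -> HIT, frames=[3,5] (faults so far: 2)
  step 3: ref 5 -> HIT, frames=[3,5] (faults so far: 2)
  step 4: ref 4 -> FAULT, evict 3, frames=[4,5] (faults so far: 3)
  step 5: ref 4 -> HIT, frames=[4,5] (faults so far: 3)
  step 6: ref 1 -> FAULT, evict 5, frames=[4,1] (faults so far: 4)
  step 7: ref 1 -> HIT, frames=[4,1] (faults so far: 4)
  step 8: ref 5 -> FAULT, evict 4, frames=[5,1] (faults so far: 5)
  step 9: ref 5 -> HIT, frames=[5,1] (faults so far: 5)
  step 10: ref 5 -> HIT, frames=[5,1] (faults so far: 5)
  step 11: ref 3 -> FAULT, evict 1, frames=[5,3] (faults so far: 6)
  step 12: ref 5 -> HIT, frames=[5,3] (faults so far: 6)
  step 13: ref 5 -> HIT, frames=[5,3] (faults so far: 6)
  step 14: ref 2 -> FAULT, evict 3, frames=[5,2] (faults so far: 7)
  LRU total faults: 7
--- Optimal ---
  step 0: ref 3 -> FAULT, frames=[3,-] (faults so far: 1)
  step 1: ref 5 -> FAULT, frames=[3,5] (faults so far: 2)
  step 2: ref 3 -> HIT, frames=[3,5] (faults so far: 2)
  step 3: ref 5 -> HIT, frames=[3,5] (faults so far: 2)
  step 4: ref 4 -> FAULT, evict 3, frames=[4,5] (faults so far: 3)
  step 5: ref 4 -> HIT, frames=[4,5] (faults so far: 3)
  step 6: ref 1 -> FAULT, evict 4, frames=[1,5] (faults so far: 4)
  step 7: ref 1 -> HIT, frames=[1,5] (faults so far: 4)
  step 8: ref 5 -> HIT, frames=[1,5] (faults so far: 4)
  step 9: ref 5 -> HIT, frames=[1,5] (faults so far: 4)
  step 10: ref 5 -> HIT, frames=[1,5] (faults so far: 4)
  step 11: ref 3 -> FAULT, evict 1, frames=[3,5] (faults so far: 5)
  step 12: ref 5 -> HIT, frames=[3,5] (faults so far: 5)
  step 13: ref 5 -> HIT, frames=[3,5] (faults so far: 5)
  step 14: ref 2 -> FAULT, evict 3, frames=[2,5] (faults so far: 6)
  Optimal total faults: 6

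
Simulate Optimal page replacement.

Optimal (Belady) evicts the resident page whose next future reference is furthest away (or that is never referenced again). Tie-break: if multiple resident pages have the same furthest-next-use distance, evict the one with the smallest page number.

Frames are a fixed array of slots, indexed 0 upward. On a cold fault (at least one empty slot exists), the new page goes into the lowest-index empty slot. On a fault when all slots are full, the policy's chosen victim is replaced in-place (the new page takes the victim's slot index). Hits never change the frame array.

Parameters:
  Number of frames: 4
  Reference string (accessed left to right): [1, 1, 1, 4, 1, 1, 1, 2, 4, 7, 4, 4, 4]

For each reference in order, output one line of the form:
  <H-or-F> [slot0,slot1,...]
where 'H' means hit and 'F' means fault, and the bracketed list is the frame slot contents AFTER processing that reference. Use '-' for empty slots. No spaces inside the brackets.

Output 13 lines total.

F [1,-,-,-]
H [1,-,-,-]
H [1,-,-,-]
F [1,4,-,-]
H [1,4,-,-]
H [1,4,-,-]
H [1,4,-,-]
F [1,4,2,-]
H [1,4,2,-]
F [1,4,2,7]
H [1,4,2,7]
H [1,4,2,7]
H [1,4,2,7]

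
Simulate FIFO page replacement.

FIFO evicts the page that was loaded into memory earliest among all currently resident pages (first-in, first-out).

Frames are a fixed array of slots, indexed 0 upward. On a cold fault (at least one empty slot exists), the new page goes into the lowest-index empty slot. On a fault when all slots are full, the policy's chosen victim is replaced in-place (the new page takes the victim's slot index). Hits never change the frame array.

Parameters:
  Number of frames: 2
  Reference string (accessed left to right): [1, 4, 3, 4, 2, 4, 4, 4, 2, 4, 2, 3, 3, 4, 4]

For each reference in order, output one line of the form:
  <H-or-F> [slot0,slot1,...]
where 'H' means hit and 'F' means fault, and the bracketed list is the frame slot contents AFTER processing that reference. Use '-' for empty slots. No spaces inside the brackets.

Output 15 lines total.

F [1,-]
F [1,4]
F [3,4]
H [3,4]
F [3,2]
F [4,2]
H [4,2]
H [4,2]
H [4,2]
H [4,2]
H [4,2]
F [4,3]
H [4,3]
H [4,3]
H [4,3]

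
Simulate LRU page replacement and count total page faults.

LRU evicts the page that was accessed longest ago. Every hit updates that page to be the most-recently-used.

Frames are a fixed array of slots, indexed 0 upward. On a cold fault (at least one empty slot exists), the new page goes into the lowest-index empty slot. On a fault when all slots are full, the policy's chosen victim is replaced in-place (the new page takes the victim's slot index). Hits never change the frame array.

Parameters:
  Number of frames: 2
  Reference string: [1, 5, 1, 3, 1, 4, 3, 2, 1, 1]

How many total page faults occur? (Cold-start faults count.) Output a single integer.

Answer: 7

Derivation:
Step 0: ref 1 → FAULT, frames=[1,-]
Step 1: ref 5 → FAULT, frames=[1,5]
Step 2: ref 1 → HIT, frames=[1,5]
Step 3: ref 3 → FAULT (evict 5), frames=[1,3]
Step 4: ref 1 → HIT, frames=[1,3]
Step 5: ref 4 → FAULT (evict 3), frames=[1,4]
Step 6: ref 3 → FAULT (evict 1), frames=[3,4]
Step 7: ref 2 → FAULT (evict 4), frames=[3,2]
Step 8: ref 1 → FAULT (evict 3), frames=[1,2]
Step 9: ref 1 → HIT, frames=[1,2]
Total faults: 7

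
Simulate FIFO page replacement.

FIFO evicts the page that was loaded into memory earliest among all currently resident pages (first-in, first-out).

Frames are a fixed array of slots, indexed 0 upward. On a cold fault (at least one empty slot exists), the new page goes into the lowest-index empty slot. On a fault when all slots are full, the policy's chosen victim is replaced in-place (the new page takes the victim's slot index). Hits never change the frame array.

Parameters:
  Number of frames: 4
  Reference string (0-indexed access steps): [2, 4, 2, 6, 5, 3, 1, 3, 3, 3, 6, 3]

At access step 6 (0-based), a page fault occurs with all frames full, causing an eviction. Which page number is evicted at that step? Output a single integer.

Step 0: ref 2 -> FAULT, frames=[2,-,-,-]
Step 1: ref 4 -> FAULT, frames=[2,4,-,-]
Step 2: ref 2 -> HIT, frames=[2,4,-,-]
Step 3: ref 6 -> FAULT, frames=[2,4,6,-]
Step 4: ref 5 -> FAULT, frames=[2,4,6,5]
Step 5: ref 3 -> FAULT, evict 2, frames=[3,4,6,5]
Step 6: ref 1 -> FAULT, evict 4, frames=[3,1,6,5]
At step 6: evicted page 4

Answer: 4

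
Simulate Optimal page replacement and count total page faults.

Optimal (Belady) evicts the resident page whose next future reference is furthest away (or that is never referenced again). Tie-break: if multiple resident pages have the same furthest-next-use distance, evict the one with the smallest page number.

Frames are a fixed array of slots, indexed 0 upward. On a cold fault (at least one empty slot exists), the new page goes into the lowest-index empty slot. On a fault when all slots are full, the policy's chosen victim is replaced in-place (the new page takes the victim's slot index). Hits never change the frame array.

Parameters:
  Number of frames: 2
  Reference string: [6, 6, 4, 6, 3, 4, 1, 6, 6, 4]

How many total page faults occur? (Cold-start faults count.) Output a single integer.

Answer: 5

Derivation:
Step 0: ref 6 → FAULT, frames=[6,-]
Step 1: ref 6 → HIT, frames=[6,-]
Step 2: ref 4 → FAULT, frames=[6,4]
Step 3: ref 6 → HIT, frames=[6,4]
Step 4: ref 3 → FAULT (evict 6), frames=[3,4]
Step 5: ref 4 → HIT, frames=[3,4]
Step 6: ref 1 → FAULT (evict 3), frames=[1,4]
Step 7: ref 6 → FAULT (evict 1), frames=[6,4]
Step 8: ref 6 → HIT, frames=[6,4]
Step 9: ref 4 → HIT, frames=[6,4]
Total faults: 5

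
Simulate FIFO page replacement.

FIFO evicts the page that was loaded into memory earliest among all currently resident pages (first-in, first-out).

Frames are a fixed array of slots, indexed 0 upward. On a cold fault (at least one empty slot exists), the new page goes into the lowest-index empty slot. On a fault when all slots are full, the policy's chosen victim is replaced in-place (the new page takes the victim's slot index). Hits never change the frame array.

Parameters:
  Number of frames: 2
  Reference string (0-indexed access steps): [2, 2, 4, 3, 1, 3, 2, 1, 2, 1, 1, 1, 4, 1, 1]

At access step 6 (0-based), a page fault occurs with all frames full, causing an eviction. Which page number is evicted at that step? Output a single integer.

Step 0: ref 2 -> FAULT, frames=[2,-]
Step 1: ref 2 -> HIT, frames=[2,-]
Step 2: ref 4 -> FAULT, frames=[2,4]
Step 3: ref 3 -> FAULT, evict 2, frames=[3,4]
Step 4: ref 1 -> FAULT, evict 4, frames=[3,1]
Step 5: ref 3 -> HIT, frames=[3,1]
Step 6: ref 2 -> FAULT, evict 3, frames=[2,1]
At step 6: evicted page 3

Answer: 3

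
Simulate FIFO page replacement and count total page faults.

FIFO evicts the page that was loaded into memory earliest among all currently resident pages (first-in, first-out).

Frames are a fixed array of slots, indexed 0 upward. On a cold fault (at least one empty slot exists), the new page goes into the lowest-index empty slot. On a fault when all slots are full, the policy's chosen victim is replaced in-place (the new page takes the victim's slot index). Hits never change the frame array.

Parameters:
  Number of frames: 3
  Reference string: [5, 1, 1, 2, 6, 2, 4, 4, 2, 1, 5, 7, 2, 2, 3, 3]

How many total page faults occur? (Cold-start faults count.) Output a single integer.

Step 0: ref 5 → FAULT, frames=[5,-,-]
Step 1: ref 1 → FAULT, frames=[5,1,-]
Step 2: ref 1 → HIT, frames=[5,1,-]
Step 3: ref 2 → FAULT, frames=[5,1,2]
Step 4: ref 6 → FAULT (evict 5), frames=[6,1,2]
Step 5: ref 2 → HIT, frames=[6,1,2]
Step 6: ref 4 → FAULT (evict 1), frames=[6,4,2]
Step 7: ref 4 → HIT, frames=[6,4,2]
Step 8: ref 2 → HIT, frames=[6,4,2]
Step 9: ref 1 → FAULT (evict 2), frames=[6,4,1]
Step 10: ref 5 → FAULT (evict 6), frames=[5,4,1]
Step 11: ref 7 → FAULT (evict 4), frames=[5,7,1]
Step 12: ref 2 → FAULT (evict 1), frames=[5,7,2]
Step 13: ref 2 → HIT, frames=[5,7,2]
Step 14: ref 3 → FAULT (evict 5), frames=[3,7,2]
Step 15: ref 3 → HIT, frames=[3,7,2]
Total faults: 10

Answer: 10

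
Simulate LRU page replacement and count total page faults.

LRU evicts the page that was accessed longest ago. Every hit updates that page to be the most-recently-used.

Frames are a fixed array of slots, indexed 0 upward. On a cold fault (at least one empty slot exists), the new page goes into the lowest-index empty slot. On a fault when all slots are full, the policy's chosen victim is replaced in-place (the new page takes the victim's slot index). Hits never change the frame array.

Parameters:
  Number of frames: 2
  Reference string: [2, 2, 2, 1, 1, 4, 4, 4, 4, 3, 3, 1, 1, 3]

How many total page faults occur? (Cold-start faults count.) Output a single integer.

Answer: 5

Derivation:
Step 0: ref 2 → FAULT, frames=[2,-]
Step 1: ref 2 → HIT, frames=[2,-]
Step 2: ref 2 → HIT, frames=[2,-]
Step 3: ref 1 → FAULT, frames=[2,1]
Step 4: ref 1 → HIT, frames=[2,1]
Step 5: ref 4 → FAULT (evict 2), frames=[4,1]
Step 6: ref 4 → HIT, frames=[4,1]
Step 7: ref 4 → HIT, frames=[4,1]
Step 8: ref 4 → HIT, frames=[4,1]
Step 9: ref 3 → FAULT (evict 1), frames=[4,3]
Step 10: ref 3 → HIT, frames=[4,3]
Step 11: ref 1 → FAULT (evict 4), frames=[1,3]
Step 12: ref 1 → HIT, frames=[1,3]
Step 13: ref 3 → HIT, frames=[1,3]
Total faults: 5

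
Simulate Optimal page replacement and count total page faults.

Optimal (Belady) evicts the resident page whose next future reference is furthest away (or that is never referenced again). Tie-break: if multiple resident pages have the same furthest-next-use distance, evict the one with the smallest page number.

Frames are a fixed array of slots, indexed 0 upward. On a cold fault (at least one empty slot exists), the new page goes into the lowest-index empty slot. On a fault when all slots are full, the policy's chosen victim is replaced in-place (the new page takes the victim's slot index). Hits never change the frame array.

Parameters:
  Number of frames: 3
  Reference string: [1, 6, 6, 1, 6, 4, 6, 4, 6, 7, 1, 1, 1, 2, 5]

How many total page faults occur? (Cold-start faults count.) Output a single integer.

Answer: 6

Derivation:
Step 0: ref 1 → FAULT, frames=[1,-,-]
Step 1: ref 6 → FAULT, frames=[1,6,-]
Step 2: ref 6 → HIT, frames=[1,6,-]
Step 3: ref 1 → HIT, frames=[1,6,-]
Step 4: ref 6 → HIT, frames=[1,6,-]
Step 5: ref 4 → FAULT, frames=[1,6,4]
Step 6: ref 6 → HIT, frames=[1,6,4]
Step 7: ref 4 → HIT, frames=[1,6,4]
Step 8: ref 6 → HIT, frames=[1,6,4]
Step 9: ref 7 → FAULT (evict 4), frames=[1,6,7]
Step 10: ref 1 → HIT, frames=[1,6,7]
Step 11: ref 1 → HIT, frames=[1,6,7]
Step 12: ref 1 → HIT, frames=[1,6,7]
Step 13: ref 2 → FAULT (evict 1), frames=[2,6,7]
Step 14: ref 5 → FAULT (evict 2), frames=[5,6,7]
Total faults: 6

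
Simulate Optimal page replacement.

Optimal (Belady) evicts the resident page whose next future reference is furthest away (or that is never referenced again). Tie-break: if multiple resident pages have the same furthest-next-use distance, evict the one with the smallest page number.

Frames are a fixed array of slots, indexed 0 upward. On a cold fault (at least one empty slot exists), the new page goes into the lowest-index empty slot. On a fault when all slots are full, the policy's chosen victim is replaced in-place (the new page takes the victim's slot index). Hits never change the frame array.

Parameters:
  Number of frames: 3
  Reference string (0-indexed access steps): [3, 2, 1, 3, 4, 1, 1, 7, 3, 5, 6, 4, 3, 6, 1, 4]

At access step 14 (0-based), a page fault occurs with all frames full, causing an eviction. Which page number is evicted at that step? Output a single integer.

Step 0: ref 3 -> FAULT, frames=[3,-,-]
Step 1: ref 2 -> FAULT, frames=[3,2,-]
Step 2: ref 1 -> FAULT, frames=[3,2,1]
Step 3: ref 3 -> HIT, frames=[3,2,1]
Step 4: ref 4 -> FAULT, evict 2, frames=[3,4,1]
Step 5: ref 1 -> HIT, frames=[3,4,1]
Step 6: ref 1 -> HIT, frames=[3,4,1]
Step 7: ref 7 -> FAULT, evict 1, frames=[3,4,7]
Step 8: ref 3 -> HIT, frames=[3,4,7]
Step 9: ref 5 -> FAULT, evict 7, frames=[3,4,5]
Step 10: ref 6 -> FAULT, evict 5, frames=[3,4,6]
Step 11: ref 4 -> HIT, frames=[3,4,6]
Step 12: ref 3 -> HIT, frames=[3,4,6]
Step 13: ref 6 -> HIT, frames=[3,4,6]
Step 14: ref 1 -> FAULT, evict 3, frames=[1,4,6]
At step 14: evicted page 3

Answer: 3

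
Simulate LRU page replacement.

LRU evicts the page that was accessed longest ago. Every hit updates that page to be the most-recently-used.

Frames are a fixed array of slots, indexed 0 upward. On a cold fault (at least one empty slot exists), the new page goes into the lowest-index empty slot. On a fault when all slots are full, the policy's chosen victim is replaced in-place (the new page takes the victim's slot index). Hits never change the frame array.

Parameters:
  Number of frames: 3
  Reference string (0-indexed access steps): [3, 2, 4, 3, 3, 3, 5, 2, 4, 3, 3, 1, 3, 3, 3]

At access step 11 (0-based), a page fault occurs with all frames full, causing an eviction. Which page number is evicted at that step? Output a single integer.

Answer: 2

Derivation:
Step 0: ref 3 -> FAULT, frames=[3,-,-]
Step 1: ref 2 -> FAULT, frames=[3,2,-]
Step 2: ref 4 -> FAULT, frames=[3,2,4]
Step 3: ref 3 -> HIT, frames=[3,2,4]
Step 4: ref 3 -> HIT, frames=[3,2,4]
Step 5: ref 3 -> HIT, frames=[3,2,4]
Step 6: ref 5 -> FAULT, evict 2, frames=[3,5,4]
Step 7: ref 2 -> FAULT, evict 4, frames=[3,5,2]
Step 8: ref 4 -> FAULT, evict 3, frames=[4,5,2]
Step 9: ref 3 -> FAULT, evict 5, frames=[4,3,2]
Step 10: ref 3 -> HIT, frames=[4,3,2]
Step 11: ref 1 -> FAULT, evict 2, frames=[4,3,1]
At step 11: evicted page 2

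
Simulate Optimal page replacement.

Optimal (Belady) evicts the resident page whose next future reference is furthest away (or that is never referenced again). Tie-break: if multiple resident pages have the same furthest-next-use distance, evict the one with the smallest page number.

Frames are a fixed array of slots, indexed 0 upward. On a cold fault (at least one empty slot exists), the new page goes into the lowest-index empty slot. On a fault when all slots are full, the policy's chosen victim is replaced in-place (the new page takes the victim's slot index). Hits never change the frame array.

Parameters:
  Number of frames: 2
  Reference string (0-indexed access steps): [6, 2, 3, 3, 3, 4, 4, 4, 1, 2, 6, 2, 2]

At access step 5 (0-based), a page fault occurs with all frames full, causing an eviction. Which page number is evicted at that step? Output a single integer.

Step 0: ref 6 -> FAULT, frames=[6,-]
Step 1: ref 2 -> FAULT, frames=[6,2]
Step 2: ref 3 -> FAULT, evict 6, frames=[3,2]
Step 3: ref 3 -> HIT, frames=[3,2]
Step 4: ref 3 -> HIT, frames=[3,2]
Step 5: ref 4 -> FAULT, evict 3, frames=[4,2]
At step 5: evicted page 3

Answer: 3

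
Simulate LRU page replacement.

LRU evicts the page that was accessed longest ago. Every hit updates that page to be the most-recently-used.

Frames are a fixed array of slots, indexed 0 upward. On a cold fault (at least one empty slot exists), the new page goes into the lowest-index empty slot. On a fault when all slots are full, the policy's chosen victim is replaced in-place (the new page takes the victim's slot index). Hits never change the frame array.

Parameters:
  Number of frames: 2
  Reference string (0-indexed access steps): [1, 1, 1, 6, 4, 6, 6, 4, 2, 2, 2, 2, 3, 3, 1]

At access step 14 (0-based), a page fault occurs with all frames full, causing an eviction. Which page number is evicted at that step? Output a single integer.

Step 0: ref 1 -> FAULT, frames=[1,-]
Step 1: ref 1 -> HIT, frames=[1,-]
Step 2: ref 1 -> HIT, frames=[1,-]
Step 3: ref 6 -> FAULT, frames=[1,6]
Step 4: ref 4 -> FAULT, evict 1, frames=[4,6]
Step 5: ref 6 -> HIT, frames=[4,6]
Step 6: ref 6 -> HIT, frames=[4,6]
Step 7: ref 4 -> HIT, frames=[4,6]
Step 8: ref 2 -> FAULT, evict 6, frames=[4,2]
Step 9: ref 2 -> HIT, frames=[4,2]
Step 10: ref 2 -> HIT, frames=[4,2]
Step 11: ref 2 -> HIT, frames=[4,2]
Step 12: ref 3 -> FAULT, evict 4, frames=[3,2]
Step 13: ref 3 -> HIT, frames=[3,2]
Step 14: ref 1 -> FAULT, evict 2, frames=[3,1]
At step 14: evicted page 2

Answer: 2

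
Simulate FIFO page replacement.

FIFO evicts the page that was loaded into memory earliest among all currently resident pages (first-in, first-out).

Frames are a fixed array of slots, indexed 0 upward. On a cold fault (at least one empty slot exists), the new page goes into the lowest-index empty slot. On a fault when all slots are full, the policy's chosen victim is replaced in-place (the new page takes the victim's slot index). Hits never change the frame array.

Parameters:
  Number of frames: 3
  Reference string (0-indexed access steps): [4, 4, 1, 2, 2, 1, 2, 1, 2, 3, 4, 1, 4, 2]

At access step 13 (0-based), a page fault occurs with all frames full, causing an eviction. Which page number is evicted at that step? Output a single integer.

Step 0: ref 4 -> FAULT, frames=[4,-,-]
Step 1: ref 4 -> HIT, frames=[4,-,-]
Step 2: ref 1 -> FAULT, frames=[4,1,-]
Step 3: ref 2 -> FAULT, frames=[4,1,2]
Step 4: ref 2 -> HIT, frames=[4,1,2]
Step 5: ref 1 -> HIT, frames=[4,1,2]
Step 6: ref 2 -> HIT, frames=[4,1,2]
Step 7: ref 1 -> HIT, frames=[4,1,2]
Step 8: ref 2 -> HIT, frames=[4,1,2]
Step 9: ref 3 -> FAULT, evict 4, frames=[3,1,2]
Step 10: ref 4 -> FAULT, evict 1, frames=[3,4,2]
Step 11: ref 1 -> FAULT, evict 2, frames=[3,4,1]
Step 12: ref 4 -> HIT, frames=[3,4,1]
Step 13: ref 2 -> FAULT, evict 3, frames=[2,4,1]
At step 13: evicted page 3

Answer: 3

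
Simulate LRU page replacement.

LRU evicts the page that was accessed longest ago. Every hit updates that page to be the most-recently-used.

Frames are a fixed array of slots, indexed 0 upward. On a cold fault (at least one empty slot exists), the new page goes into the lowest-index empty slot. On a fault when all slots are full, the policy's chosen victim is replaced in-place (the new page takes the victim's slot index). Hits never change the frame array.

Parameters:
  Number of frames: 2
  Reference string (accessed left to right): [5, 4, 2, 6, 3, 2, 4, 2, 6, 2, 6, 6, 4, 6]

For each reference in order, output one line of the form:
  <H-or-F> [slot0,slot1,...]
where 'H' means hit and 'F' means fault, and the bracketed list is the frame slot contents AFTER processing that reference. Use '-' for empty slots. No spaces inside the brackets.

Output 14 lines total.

F [5,-]
F [5,4]
F [2,4]
F [2,6]
F [3,6]
F [3,2]
F [4,2]
H [4,2]
F [6,2]
H [6,2]
H [6,2]
H [6,2]
F [6,4]
H [6,4]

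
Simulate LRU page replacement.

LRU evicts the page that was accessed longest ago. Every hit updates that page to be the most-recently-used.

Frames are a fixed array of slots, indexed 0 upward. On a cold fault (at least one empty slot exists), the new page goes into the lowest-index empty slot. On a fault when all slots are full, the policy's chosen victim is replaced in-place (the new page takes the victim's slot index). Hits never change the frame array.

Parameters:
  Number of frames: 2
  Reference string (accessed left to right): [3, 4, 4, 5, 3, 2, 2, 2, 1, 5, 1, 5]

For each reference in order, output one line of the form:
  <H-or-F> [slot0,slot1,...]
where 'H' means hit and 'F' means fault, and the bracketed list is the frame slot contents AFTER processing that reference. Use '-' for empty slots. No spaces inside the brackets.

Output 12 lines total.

F [3,-]
F [3,4]
H [3,4]
F [5,4]
F [5,3]
F [2,3]
H [2,3]
H [2,3]
F [2,1]
F [5,1]
H [5,1]
H [5,1]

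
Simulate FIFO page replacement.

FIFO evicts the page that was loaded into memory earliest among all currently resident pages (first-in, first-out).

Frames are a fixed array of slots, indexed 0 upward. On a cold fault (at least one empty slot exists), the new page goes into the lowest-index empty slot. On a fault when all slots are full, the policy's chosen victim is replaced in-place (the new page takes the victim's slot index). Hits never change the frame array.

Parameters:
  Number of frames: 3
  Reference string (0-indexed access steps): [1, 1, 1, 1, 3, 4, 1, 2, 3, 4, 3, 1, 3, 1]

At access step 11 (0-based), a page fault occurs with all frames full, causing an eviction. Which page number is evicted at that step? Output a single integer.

Step 0: ref 1 -> FAULT, frames=[1,-,-]
Step 1: ref 1 -> HIT, frames=[1,-,-]
Step 2: ref 1 -> HIT, frames=[1,-,-]
Step 3: ref 1 -> HIT, frames=[1,-,-]
Step 4: ref 3 -> FAULT, frames=[1,3,-]
Step 5: ref 4 -> FAULT, frames=[1,3,4]
Step 6: ref 1 -> HIT, frames=[1,3,4]
Step 7: ref 2 -> FAULT, evict 1, frames=[2,3,4]
Step 8: ref 3 -> HIT, frames=[2,3,4]
Step 9: ref 4 -> HIT, frames=[2,3,4]
Step 10: ref 3 -> HIT, frames=[2,3,4]
Step 11: ref 1 -> FAULT, evict 3, frames=[2,1,4]
At step 11: evicted page 3

Answer: 3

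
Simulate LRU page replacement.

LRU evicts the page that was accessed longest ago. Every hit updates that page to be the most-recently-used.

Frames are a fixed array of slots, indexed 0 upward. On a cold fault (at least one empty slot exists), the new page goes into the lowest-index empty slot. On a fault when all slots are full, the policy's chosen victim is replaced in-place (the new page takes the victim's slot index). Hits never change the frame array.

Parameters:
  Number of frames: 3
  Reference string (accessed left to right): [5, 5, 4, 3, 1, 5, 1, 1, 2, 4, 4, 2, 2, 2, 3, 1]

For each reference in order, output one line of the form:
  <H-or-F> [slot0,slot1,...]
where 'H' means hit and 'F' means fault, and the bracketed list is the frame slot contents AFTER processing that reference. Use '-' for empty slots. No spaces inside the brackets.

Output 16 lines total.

F [5,-,-]
H [5,-,-]
F [5,4,-]
F [5,4,3]
F [1,4,3]
F [1,5,3]
H [1,5,3]
H [1,5,3]
F [1,5,2]
F [1,4,2]
H [1,4,2]
H [1,4,2]
H [1,4,2]
H [1,4,2]
F [3,4,2]
F [3,1,2]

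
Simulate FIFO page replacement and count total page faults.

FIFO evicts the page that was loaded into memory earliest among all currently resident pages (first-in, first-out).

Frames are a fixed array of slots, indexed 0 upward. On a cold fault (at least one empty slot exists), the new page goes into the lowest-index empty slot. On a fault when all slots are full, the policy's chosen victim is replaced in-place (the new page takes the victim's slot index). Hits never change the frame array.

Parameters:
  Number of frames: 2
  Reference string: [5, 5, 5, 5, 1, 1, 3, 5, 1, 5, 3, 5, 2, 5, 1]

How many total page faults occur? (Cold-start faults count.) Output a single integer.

Step 0: ref 5 → FAULT, frames=[5,-]
Step 1: ref 5 → HIT, frames=[5,-]
Step 2: ref 5 → HIT, frames=[5,-]
Step 3: ref 5 → HIT, frames=[5,-]
Step 4: ref 1 → FAULT, frames=[5,1]
Step 5: ref 1 → HIT, frames=[5,1]
Step 6: ref 3 → FAULT (evict 5), frames=[3,1]
Step 7: ref 5 → FAULT (evict 1), frames=[3,5]
Step 8: ref 1 → FAULT (evict 3), frames=[1,5]
Step 9: ref 5 → HIT, frames=[1,5]
Step 10: ref 3 → FAULT (evict 5), frames=[1,3]
Step 11: ref 5 → FAULT (evict 1), frames=[5,3]
Step 12: ref 2 → FAULT (evict 3), frames=[5,2]
Step 13: ref 5 → HIT, frames=[5,2]
Step 14: ref 1 → FAULT (evict 5), frames=[1,2]
Total faults: 9

Answer: 9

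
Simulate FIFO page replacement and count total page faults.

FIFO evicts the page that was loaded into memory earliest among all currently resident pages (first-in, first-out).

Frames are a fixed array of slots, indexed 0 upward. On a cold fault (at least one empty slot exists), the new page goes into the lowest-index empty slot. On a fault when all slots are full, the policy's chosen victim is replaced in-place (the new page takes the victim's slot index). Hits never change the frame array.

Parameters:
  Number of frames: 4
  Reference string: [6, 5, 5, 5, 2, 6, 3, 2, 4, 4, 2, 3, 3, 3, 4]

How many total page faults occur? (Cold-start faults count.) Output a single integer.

Answer: 5

Derivation:
Step 0: ref 6 → FAULT, frames=[6,-,-,-]
Step 1: ref 5 → FAULT, frames=[6,5,-,-]
Step 2: ref 5 → HIT, frames=[6,5,-,-]
Step 3: ref 5 → HIT, frames=[6,5,-,-]
Step 4: ref 2 → FAULT, frames=[6,5,2,-]
Step 5: ref 6 → HIT, frames=[6,5,2,-]
Step 6: ref 3 → FAULT, frames=[6,5,2,3]
Step 7: ref 2 → HIT, frames=[6,5,2,3]
Step 8: ref 4 → FAULT (evict 6), frames=[4,5,2,3]
Step 9: ref 4 → HIT, frames=[4,5,2,3]
Step 10: ref 2 → HIT, frames=[4,5,2,3]
Step 11: ref 3 → HIT, frames=[4,5,2,3]
Step 12: ref 3 → HIT, frames=[4,5,2,3]
Step 13: ref 3 → HIT, frames=[4,5,2,3]
Step 14: ref 4 → HIT, frames=[4,5,2,3]
Total faults: 5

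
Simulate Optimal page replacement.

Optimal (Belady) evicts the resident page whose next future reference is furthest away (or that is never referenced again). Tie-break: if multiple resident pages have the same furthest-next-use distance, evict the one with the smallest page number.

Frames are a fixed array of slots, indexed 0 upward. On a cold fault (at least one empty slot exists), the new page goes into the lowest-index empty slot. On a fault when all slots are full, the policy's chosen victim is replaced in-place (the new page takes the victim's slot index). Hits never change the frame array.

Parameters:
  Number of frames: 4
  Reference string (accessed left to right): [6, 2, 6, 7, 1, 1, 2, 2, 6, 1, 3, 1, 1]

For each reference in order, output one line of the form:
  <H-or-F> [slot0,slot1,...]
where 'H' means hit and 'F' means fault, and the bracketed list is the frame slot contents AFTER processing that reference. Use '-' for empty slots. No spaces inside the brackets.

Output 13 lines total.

F [6,-,-,-]
F [6,2,-,-]
H [6,2,-,-]
F [6,2,7,-]
F [6,2,7,1]
H [6,2,7,1]
H [6,2,7,1]
H [6,2,7,1]
H [6,2,7,1]
H [6,2,7,1]
F [6,3,7,1]
H [6,3,7,1]
H [6,3,7,1]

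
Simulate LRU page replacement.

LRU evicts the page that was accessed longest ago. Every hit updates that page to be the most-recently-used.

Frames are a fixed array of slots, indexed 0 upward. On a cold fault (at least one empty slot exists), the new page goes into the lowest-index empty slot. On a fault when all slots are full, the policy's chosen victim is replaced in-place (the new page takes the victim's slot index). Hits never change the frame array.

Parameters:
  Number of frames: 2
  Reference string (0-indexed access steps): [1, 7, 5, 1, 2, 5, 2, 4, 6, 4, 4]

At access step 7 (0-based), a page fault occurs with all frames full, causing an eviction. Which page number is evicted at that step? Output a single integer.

Answer: 5

Derivation:
Step 0: ref 1 -> FAULT, frames=[1,-]
Step 1: ref 7 -> FAULT, frames=[1,7]
Step 2: ref 5 -> FAULT, evict 1, frames=[5,7]
Step 3: ref 1 -> FAULT, evict 7, frames=[5,1]
Step 4: ref 2 -> FAULT, evict 5, frames=[2,1]
Step 5: ref 5 -> FAULT, evict 1, frames=[2,5]
Step 6: ref 2 -> HIT, frames=[2,5]
Step 7: ref 4 -> FAULT, evict 5, frames=[2,4]
At step 7: evicted page 5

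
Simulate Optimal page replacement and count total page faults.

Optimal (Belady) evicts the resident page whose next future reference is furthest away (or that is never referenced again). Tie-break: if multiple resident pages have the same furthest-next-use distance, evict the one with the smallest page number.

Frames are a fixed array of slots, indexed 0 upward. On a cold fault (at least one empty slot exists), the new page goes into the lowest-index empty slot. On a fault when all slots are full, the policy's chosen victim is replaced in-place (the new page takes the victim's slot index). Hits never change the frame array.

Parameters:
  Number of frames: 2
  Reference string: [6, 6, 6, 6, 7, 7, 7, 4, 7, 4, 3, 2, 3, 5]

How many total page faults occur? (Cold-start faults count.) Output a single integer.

Step 0: ref 6 → FAULT, frames=[6,-]
Step 1: ref 6 → HIT, frames=[6,-]
Step 2: ref 6 → HIT, frames=[6,-]
Step 3: ref 6 → HIT, frames=[6,-]
Step 4: ref 7 → FAULT, frames=[6,7]
Step 5: ref 7 → HIT, frames=[6,7]
Step 6: ref 7 → HIT, frames=[6,7]
Step 7: ref 4 → FAULT (evict 6), frames=[4,7]
Step 8: ref 7 → HIT, frames=[4,7]
Step 9: ref 4 → HIT, frames=[4,7]
Step 10: ref 3 → FAULT (evict 4), frames=[3,7]
Step 11: ref 2 → FAULT (evict 7), frames=[3,2]
Step 12: ref 3 → HIT, frames=[3,2]
Step 13: ref 5 → FAULT (evict 2), frames=[3,5]
Total faults: 6

Answer: 6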